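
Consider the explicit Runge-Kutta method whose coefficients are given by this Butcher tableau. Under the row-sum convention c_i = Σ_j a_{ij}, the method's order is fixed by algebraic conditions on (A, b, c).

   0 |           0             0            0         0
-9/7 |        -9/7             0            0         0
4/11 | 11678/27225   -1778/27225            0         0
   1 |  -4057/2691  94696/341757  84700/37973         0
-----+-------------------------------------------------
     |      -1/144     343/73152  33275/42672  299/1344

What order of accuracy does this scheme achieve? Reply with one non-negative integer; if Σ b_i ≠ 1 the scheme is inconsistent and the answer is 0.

4

b = (-1/144, 343/73152, 33275/42672, 299/1344)
c = (0, -9/7, 4/11, 1)
Ac = (0, 0, 254/3025, 136/299)
Σ b_i: (-1/144)·1 + 343/73152·1 + 33275/42672·1 + 299/1344·1 = 1 ✓
b·c: 343/73152·(-9/7) + 33275/42672·4/11 + 299/1344·1 = 1/2 ✓
b·c²: 343/73152·81/49 + 33275/42672·16/121 + 299/1344·1 = 1/3 ✓
b·Ac: 33275/42672·254/3025 + 299/1344·136/299 = 1/6 ✓
b·c³: 343/73152·(-729/343) + 33275/42672·64/1331 + 299/1344·1 = 1/4 ✓
b·(c∘Ac): 33275/42672·1016/33275 + 299/1344·136/299 = 1/8 ✓
b·Ac²: 33275/42672·(-2286/21175) + 299/1344·1576/2093 = 1/12 ✓
b·A²c: 299/1344·56/299 = 1/24 ✓; 4 stages ⇒ order 4.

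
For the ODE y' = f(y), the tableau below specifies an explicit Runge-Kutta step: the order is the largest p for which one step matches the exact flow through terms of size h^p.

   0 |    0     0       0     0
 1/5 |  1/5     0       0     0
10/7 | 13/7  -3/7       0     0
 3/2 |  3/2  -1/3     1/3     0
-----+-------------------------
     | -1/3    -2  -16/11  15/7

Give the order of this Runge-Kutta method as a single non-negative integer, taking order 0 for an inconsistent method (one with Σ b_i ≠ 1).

0

b = (-1/3, -2, -16/11, 15/7)
c = (0, 1/5, 10/7, 3/2)
Ac = (0, 0, -3/35, 43/105)
Σ b_i: (-1/3)·1 + (-2)·1 + (-16/11)·1 + 15/7·1 = -380/231 ≠ 1 ⇒ order 0.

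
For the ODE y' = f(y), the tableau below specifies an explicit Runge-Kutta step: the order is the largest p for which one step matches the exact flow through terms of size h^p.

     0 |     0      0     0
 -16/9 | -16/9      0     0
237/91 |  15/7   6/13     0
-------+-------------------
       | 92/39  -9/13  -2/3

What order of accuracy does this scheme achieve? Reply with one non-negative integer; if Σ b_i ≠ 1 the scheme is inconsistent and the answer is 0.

b = (92/39, -9/13, -2/3)
c = (0, -16/9, 237/91)
Ac = (0, 0, -32/39)
Σ b_i: 92/39·1 + (-9/13)·1 + (-2/3)·1 = 1 ✓
b·c: (-9/13)·(-16/9) + (-2/3)·237/91 = -46/91 ≠ 1/2 ⇒ order 1.

1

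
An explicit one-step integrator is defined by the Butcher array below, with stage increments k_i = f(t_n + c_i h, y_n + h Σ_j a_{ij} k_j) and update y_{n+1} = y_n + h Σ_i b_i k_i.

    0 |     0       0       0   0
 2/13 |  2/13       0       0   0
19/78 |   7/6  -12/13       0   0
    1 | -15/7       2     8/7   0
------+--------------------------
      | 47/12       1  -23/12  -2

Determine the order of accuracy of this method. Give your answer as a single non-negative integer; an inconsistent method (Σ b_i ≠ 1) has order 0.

1

b = (47/12, 1, -23/12, -2)
c = (0, 2/13, 19/78, 1)
Ac = (0, 0, -24/169, 160/273)
Σ b_i: 47/12·1 + 1·1 + (-23/12)·1 + (-2)·1 = 1 ✓
b·c: 1·2/13 + (-23/12)·19/78 + (-2)·1 = -2165/936 ≠ 1/2 ⇒ order 1.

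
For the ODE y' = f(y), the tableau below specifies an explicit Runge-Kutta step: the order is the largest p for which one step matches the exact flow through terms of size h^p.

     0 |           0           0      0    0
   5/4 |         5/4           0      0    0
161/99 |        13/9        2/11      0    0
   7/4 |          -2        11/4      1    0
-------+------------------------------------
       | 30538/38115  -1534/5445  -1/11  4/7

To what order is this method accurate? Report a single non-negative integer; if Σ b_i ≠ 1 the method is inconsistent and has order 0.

b = (30538/38115, -1534/5445, -1/11, 4/7)
c = (0, 5/4, 161/99, 7/4)
Ac = (0, 0, 5/22, 8021/1584)
Σ b_i: 30538/38115·1 + (-1534/5445)·1 + (-1/11)·1 + 4/7·1 = 1 ✓
b·c: (-1534/5445)·5/4 + (-1/11)·161/99 + 4/7·7/4 = 1/2 ✓
b·c²: (-1534/5445)·25/16 + (-1/11)·25921/9801 + 4/7·49/16 = 922321/862488 ≠ 1/3 ⇒ order 2.
b·Ac: (-1/11)·5/22 + 4/7·8021/1584 = 87601/30492 ≠ 1/6

2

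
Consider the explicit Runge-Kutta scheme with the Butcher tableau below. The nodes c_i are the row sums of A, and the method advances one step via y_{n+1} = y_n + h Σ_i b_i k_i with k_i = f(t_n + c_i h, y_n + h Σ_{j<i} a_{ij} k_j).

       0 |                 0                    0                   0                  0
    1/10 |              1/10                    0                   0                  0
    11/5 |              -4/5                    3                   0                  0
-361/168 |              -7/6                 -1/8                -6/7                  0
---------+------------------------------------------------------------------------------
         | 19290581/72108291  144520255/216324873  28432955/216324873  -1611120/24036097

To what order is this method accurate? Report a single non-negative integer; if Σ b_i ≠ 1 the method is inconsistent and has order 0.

b = (19290581/72108291, 144520255/216324873, 28432955/216324873, -1611120/24036097)
c = (0, 1/10, 11/5, -361/168)
Ac = (0, 0, 3/10, -1063/560)
Σ b_i: 19290581/72108291·1 + 144520255/216324873·1 + 28432955/216324873·1 + (-1611120/24036097)·1 = 1 ✓
b·c: 144520255/216324873·1/10 + 28432955/216324873·11/5 + (-1611120/24036097)·(-361/168) = 1/2 ✓
b·c²: 144520255/216324873·1/100 + 28432955/216324873·121/25 + (-1611120/24036097)·130321/28224 = 1/3 ✓
b·Ac: 28432955/216324873·3/10 + (-1611120/24036097)·(-1063/560) = 1/6 ✓
b·c³: 144520255/216324873·1/1000 + 28432955/216324873·1331/125 + (-1611120/24036097)·(-47045881/4741632) = 2501893012657/1211419288800 ≠ 1/4 ⇒ order 3.
b·(c∘Ac): 28432955/216324873·33/50 + (-1611120/24036097)·383743/94080 = -538381861/2884331640 ≠ 1/8
b·Ac²: 28432955/216324873·3/100 + (-1611120/24036097)·(-23239/5600) = 406838209/1442165820 ≠ 1/12
b·A²c: (-1611120/24036097)·(-9/35) = 414288/24036097 ≠ 1/24

3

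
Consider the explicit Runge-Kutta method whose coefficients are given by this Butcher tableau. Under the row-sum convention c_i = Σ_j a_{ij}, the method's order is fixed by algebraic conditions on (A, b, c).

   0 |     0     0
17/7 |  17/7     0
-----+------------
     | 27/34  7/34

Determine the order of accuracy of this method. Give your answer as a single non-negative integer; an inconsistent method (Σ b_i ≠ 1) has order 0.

2

b = (27/34, 7/34)
c = (0, 17/7)
Σ b_i: 27/34·1 + 7/34·1 = 1 ✓
b·c: 7/34·17/7 = 1/2 ✓; 2 stages ⇒ order 2.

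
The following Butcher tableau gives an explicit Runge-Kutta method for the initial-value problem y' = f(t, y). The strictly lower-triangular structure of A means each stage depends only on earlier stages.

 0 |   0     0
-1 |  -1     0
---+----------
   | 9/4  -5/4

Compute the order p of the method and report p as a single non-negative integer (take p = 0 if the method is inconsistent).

b = (9/4, -5/4)
c = (0, -1)
Σ b_i: 9/4·1 + (-5/4)·1 = 1 ✓
b·c: (-5/4)·(-1) = 5/4 ≠ 1/2 ⇒ order 1.

1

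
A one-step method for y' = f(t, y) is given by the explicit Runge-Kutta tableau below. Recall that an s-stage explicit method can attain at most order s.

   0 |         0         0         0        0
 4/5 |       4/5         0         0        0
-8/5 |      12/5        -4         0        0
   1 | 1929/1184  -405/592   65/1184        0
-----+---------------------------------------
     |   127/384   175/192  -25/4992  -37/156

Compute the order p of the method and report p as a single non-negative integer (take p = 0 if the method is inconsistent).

4

b = (127/384, 175/192, -25/4992, -37/156)
c = (0, 4/5, -8/5, 1)
Ac = (0, 0, -16/5, -47/74)
Σ b_i: 127/384·1 + 175/192·1 + (-25/4992)·1 + (-37/156)·1 = 1 ✓
b·c: 175/192·4/5 + (-25/4992)·(-8/5) + (-37/156)·1 = 1/2 ✓
b·c²: 175/192·16/25 + (-25/4992)·64/25 + (-37/156)·1 = 1/3 ✓
b·Ac: (-25/4992)·(-16/5) + (-37/156)·(-47/74) = 1/6 ✓
b·c³: 175/192·64/125 + (-25/4992)·(-512/125) + (-37/156)·1 = 1/4 ✓
b·(c∘Ac): (-25/4992)·128/25 + (-37/156)·(-47/74) = 1/8 ✓
b·Ac²: (-25/4992)·(-64/25) + (-37/156)·(-11/37) = 1/12 ✓
b·A²c: (-37/156)·(-13/74) = 1/24 ✓; 4 stages ⇒ order 4.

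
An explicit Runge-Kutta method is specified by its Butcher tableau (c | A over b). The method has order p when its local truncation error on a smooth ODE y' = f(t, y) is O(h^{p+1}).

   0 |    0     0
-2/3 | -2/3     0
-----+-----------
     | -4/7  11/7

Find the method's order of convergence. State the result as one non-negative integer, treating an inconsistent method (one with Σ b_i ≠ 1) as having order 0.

1

b = (-4/7, 11/7)
c = (0, -2/3)
Σ b_i: (-4/7)·1 + 11/7·1 = 1 ✓
b·c: 11/7·(-2/3) = -22/21 ≠ 1/2 ⇒ order 1.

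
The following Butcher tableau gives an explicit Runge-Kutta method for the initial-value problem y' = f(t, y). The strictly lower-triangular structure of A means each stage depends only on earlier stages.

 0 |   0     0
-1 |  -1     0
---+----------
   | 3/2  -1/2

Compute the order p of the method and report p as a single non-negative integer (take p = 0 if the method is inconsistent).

2

b = (3/2, -1/2)
c = (0, -1)
Σ b_i: 3/2·1 + (-1/2)·1 = 1 ✓
b·c: (-1/2)·(-1) = 1/2 ✓; 2 stages ⇒ order 2.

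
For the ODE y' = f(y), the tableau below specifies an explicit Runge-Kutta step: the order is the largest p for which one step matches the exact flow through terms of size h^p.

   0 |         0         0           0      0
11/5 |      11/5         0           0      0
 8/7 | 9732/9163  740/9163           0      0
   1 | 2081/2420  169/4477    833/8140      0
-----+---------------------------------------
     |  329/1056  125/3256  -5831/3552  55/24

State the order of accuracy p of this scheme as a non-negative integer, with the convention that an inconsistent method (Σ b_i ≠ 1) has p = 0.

4

b = (329/1056, 125/3256, -5831/3552, 55/24)
c = (0, 11/5, 8/7, 1)
Ac = (0, 0, 148/833, 1/5)
Σ b_i: 329/1056·1 + 125/3256·1 + (-5831/3552)·1 + 55/24·1 = 1 ✓
b·c: 125/3256·11/5 + (-5831/3552)·8/7 + 55/24·1 = 1/2 ✓
b·c²: 125/3256·121/25 + (-5831/3552)·64/49 + 55/24·1 = 1/3 ✓
b·Ac: (-5831/3552)·148/833 + 55/24·1/5 = 1/6 ✓
b·c³: 125/3256·1331/125 + (-5831/3552)·512/343 + 55/24·1 = 1/4 ✓
b·(c∘Ac): (-5831/3552)·1184/5831 + 55/24·1/5 = 1/8 ✓
b·Ac²: (-5831/3552)·1628/4165 + 55/24·87/275 = 1/12 ✓
b·A²c: 55/24·1/55 = 1/24 ✓; 4 stages ⇒ order 4.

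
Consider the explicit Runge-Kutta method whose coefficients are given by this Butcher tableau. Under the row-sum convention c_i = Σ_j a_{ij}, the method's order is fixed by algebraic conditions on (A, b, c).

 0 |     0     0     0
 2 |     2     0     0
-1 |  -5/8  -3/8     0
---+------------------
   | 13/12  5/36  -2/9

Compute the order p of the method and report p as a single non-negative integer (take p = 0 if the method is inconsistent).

3

b = (13/12, 5/36, -2/9)
c = (0, 2, -1)
Ac = (0, 0, -3/4)
Σ b_i: 13/12·1 + 5/36·1 + (-2/9)·1 = 1 ✓
b·c: 5/36·2 + (-2/9)·(-1) = 1/2 ✓
b·c²: 5/36·4 + (-2/9)·1 = 1/3 ✓
b·Ac: (-2/9)·(-3/4) = 1/6 ✓; 3 stages ⇒ order 3.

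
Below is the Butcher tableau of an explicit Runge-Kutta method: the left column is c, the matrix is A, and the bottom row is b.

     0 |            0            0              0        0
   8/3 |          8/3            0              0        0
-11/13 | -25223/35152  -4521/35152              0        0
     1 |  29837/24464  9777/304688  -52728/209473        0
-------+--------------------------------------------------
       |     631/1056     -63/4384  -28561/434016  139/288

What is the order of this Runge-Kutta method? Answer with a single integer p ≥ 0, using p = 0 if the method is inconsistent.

4

b = (631/1056, -63/4384, -28561/434016, 139/288)
c = (0, 8/3, -11/13, 1)
Ac = (0, 0, -1507/4394, 83/278)
Σ b_i: 631/1056·1 + (-63/4384)·1 + (-28561/434016)·1 + 139/288·1 = 1 ✓
b·c: (-63/4384)·8/3 + (-28561/434016)·(-11/13) + 139/288·1 = 1/2 ✓
b·c²: (-63/4384)·64/9 + (-28561/434016)·121/169 + 139/288·1 = 1/3 ✓
b·Ac: (-28561/434016)·(-1507/4394) + 139/288·83/278 = 1/6 ✓
b·c³: (-63/4384)·512/27 + (-28561/434016)·(-1331/2197) + 139/288·1 = 1/4 ✓
b·(c∘Ac): (-28561/434016)·16577/57122 + 139/288·83/278 = 1/8 ✓
b·Ac²: (-28561/434016)·(-6028/6591) + 139/288·20/417 = 1/12 ✓
b·A²c: 139/288·12/139 = 1/24 ✓; 4 stages ⇒ order 4.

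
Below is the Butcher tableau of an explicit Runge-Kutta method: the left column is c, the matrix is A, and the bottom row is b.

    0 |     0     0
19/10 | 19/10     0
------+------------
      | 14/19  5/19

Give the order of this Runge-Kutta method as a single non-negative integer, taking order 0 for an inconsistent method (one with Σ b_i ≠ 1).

b = (14/19, 5/19)
c = (0, 19/10)
Σ b_i: 14/19·1 + 5/19·1 = 1 ✓
b·c: 5/19·19/10 = 1/2 ✓; 2 stages ⇒ order 2.

2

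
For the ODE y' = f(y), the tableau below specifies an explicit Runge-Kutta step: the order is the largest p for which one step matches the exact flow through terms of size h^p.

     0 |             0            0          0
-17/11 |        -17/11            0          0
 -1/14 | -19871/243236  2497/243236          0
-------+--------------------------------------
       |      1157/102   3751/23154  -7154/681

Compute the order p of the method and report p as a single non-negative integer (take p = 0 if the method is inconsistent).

3

b = (1157/102, 3751/23154, -7154/681)
c = (0, -17/11, -1/14)
Ac = (0, 0, -227/14308)
Σ b_i: 1157/102·1 + 3751/23154·1 + (-7154/681)·1 = 1 ✓
b·c: 3751/23154·(-17/11) + (-7154/681)·(-1/14) = 1/2 ✓
b·c²: 3751/23154·289/121 + (-7154/681)·1/196 = 1/3 ✓
b·Ac: (-7154/681)·(-227/14308) = 1/6 ✓; 3 stages ⇒ order 3.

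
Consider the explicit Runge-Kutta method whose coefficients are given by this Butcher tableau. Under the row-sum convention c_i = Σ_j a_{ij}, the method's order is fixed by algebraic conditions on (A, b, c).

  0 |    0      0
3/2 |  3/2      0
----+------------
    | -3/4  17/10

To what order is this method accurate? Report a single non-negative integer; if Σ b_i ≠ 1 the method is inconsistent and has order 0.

b = (-3/4, 17/10)
c = (0, 3/2)
Σ b_i: (-3/4)·1 + 17/10·1 = 19/20 ≠ 1 ⇒ order 0.

0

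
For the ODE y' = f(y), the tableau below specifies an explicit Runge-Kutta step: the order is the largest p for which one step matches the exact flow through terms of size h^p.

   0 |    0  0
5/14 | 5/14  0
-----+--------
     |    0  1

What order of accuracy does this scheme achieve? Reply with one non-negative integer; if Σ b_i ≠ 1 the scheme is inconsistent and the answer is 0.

1

b = (0, 1)
c = (0, 5/14)
Σ b_i: 1·1 = 1 ✓
b·c: 1·5/14 = 5/14 ≠ 1/2 ⇒ order 1.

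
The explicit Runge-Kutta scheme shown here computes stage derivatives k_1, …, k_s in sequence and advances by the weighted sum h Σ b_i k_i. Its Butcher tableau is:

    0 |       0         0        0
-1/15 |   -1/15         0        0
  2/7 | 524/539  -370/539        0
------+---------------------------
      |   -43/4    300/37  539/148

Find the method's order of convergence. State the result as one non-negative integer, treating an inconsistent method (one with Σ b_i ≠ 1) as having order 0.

3

b = (-43/4, 300/37, 539/148)
c = (0, -1/15, 2/7)
Ac = (0, 0, 74/1617)
Σ b_i: (-43/4)·1 + 300/37·1 + 539/148·1 = 1 ✓
b·c: 300/37·(-1/15) + 539/148·2/7 = 1/2 ✓
b·c²: 300/37·1/225 + 539/148·4/49 = 1/3 ✓
b·Ac: 539/148·74/1617 = 1/6 ✓; 3 stages ⇒ order 3.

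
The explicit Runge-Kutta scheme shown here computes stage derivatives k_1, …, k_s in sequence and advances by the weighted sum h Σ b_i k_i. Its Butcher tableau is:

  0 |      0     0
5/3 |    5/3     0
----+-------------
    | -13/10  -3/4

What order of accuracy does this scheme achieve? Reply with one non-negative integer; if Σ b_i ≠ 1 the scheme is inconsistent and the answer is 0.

0

b = (-13/10, -3/4)
c = (0, 5/3)
Σ b_i: (-13/10)·1 + (-3/4)·1 = -41/20 ≠ 1 ⇒ order 0.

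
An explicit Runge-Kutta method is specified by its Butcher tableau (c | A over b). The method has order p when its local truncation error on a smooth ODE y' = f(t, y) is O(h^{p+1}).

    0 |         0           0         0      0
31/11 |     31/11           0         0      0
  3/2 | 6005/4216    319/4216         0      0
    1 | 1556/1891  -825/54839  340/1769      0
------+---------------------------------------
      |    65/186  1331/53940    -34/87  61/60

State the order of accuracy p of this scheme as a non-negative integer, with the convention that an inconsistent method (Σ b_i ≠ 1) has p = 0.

4

b = (65/186, 1331/53940, -34/87, 61/60)
c = (0, 31/11, 3/2, 1)
Ac = (0, 0, 29/136, 15/61)
Σ b_i: 65/186·1 + 1331/53940·1 + (-34/87)·1 + 61/60·1 = 1 ✓
b·c: 1331/53940·31/11 + (-34/87)·3/2 + 61/60·1 = 1/2 ✓
b·c²: 1331/53940·961/121 + (-34/87)·9/4 + 61/60·1 = 1/3 ✓
b·Ac: (-34/87)·29/136 + 61/60·15/61 = 1/6 ✓
b·c³: 1331/53940·29791/1331 + (-34/87)·27/8 + 61/60·1 = 1/4 ✓
b·(c∘Ac): (-34/87)·87/272 + 61/60·15/61 = 1/8 ✓
b·Ac²: (-34/87)·899/1496 + 61/60·210/671 = 1/12 ✓
b·A²c: 61/60·5/122 = 1/24 ✓; 4 stages ⇒ order 4.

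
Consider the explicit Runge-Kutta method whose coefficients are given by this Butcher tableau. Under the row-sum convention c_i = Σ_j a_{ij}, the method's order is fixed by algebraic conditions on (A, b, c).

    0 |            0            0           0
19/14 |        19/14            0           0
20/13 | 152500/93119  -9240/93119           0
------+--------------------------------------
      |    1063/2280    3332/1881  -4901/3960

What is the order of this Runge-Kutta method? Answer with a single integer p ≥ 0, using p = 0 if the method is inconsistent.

3

b = (1063/2280, 3332/1881, -4901/3960)
c = (0, 19/14, 20/13)
Ac = (0, 0, -660/4901)
Σ b_i: 1063/2280·1 + 3332/1881·1 + (-4901/3960)·1 = 1 ✓
b·c: 3332/1881·19/14 + (-4901/3960)·20/13 = 1/2 ✓
b·c²: 3332/1881·361/196 + (-4901/3960)·400/169 = 1/3 ✓
b·Ac: (-4901/3960)·(-660/4901) = 1/6 ✓; 3 stages ⇒ order 3.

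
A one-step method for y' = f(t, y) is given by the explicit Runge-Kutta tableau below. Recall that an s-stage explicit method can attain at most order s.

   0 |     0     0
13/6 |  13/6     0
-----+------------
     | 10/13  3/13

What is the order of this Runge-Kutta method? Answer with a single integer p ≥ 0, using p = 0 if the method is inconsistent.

b = (10/13, 3/13)
c = (0, 13/6)
Σ b_i: 10/13·1 + 3/13·1 = 1 ✓
b·c: 3/13·13/6 = 1/2 ✓; 2 stages ⇒ order 2.

2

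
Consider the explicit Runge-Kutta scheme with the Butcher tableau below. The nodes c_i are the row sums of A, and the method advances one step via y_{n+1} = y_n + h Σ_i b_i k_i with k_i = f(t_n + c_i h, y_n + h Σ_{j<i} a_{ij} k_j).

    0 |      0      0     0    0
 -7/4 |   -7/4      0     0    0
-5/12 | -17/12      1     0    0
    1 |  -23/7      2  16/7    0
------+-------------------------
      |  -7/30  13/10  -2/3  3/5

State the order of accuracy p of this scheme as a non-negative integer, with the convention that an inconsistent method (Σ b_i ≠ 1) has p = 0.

1

b = (-7/30, 13/10, -2/3, 3/5)
c = (0, -7/4, -5/12, 1)
Ac = (0, 0, -7/4, -187/42)
Σ b_i: (-7/30)·1 + 13/10·1 + (-2/3)·1 + 3/5·1 = 1 ✓
b·c: 13/10·(-7/4) + (-2/3)·(-5/12) + 3/5·1 = -503/360 ≠ 1/2 ⇒ order 1.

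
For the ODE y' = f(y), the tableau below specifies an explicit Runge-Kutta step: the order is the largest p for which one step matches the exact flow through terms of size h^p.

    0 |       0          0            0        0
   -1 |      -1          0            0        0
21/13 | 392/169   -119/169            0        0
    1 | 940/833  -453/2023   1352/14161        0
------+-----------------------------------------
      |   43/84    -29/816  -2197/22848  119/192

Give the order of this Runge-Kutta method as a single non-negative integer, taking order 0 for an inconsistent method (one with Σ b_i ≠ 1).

4

b = (43/84, -29/816, -2197/22848, 119/192)
c = (0, -1, 21/13, 1)
Ac = (0, 0, 119/169, 45/119)
Σ b_i: 43/84·1 + (-29/816)·1 + (-2197/22848)·1 + 119/192·1 = 1 ✓
b·c: (-29/816)·(-1) + (-2197/22848)·21/13 + 119/192·1 = 1/2 ✓
b·c²: (-29/816)·1 + (-2197/22848)·441/169 + 119/192·1 = 1/3 ✓
b·Ac: (-2197/22848)·119/169 + 119/192·45/119 = 1/6 ✓
b·c³: (-29/816)·(-1) + (-2197/22848)·9261/2197 + 119/192·1 = 1/4 ✓
b·(c∘Ac): (-2197/22848)·2499/2197 + 119/192·45/119 = 1/8 ✓
b·Ac²: (-2197/22848)·(-119/169) + 119/192·3/119 = 1/12 ✓
b·A²c: 119/192·8/119 = 1/24 ✓; 4 stages ⇒ order 4.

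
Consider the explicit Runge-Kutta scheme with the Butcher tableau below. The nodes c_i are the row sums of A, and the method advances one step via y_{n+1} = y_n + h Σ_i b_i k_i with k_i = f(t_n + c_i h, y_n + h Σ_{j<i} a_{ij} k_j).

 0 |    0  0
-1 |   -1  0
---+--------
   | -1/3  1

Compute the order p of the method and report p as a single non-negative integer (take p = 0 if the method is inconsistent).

b = (-1/3, 1)
c = (0, -1)
Σ b_i: (-1/3)·1 + 1·1 = 2/3 ≠ 1 ⇒ order 0.

0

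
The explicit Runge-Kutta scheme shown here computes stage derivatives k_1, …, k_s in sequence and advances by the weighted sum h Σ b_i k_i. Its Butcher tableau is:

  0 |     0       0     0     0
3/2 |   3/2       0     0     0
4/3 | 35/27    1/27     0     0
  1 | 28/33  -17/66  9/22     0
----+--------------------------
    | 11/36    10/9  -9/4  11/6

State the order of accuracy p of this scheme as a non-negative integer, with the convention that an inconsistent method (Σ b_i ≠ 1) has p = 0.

4

b = (11/36, 10/9, -9/4, 11/6)
c = (0, 3/2, 4/3, 1)
Ac = (0, 0, 1/18, 7/44)
Σ b_i: 11/36·1 + 10/9·1 + (-9/4)·1 + 11/6·1 = 1 ✓
b·c: 10/9·3/2 + (-9/4)·4/3 + 11/6·1 = 1/2 ✓
b·c²: 10/9·9/4 + (-9/4)·16/9 + 11/6·1 = 1/3 ✓
b·Ac: (-9/4)·1/18 + 11/6·7/44 = 1/6 ✓
b·c³: 10/9·27/8 + (-9/4)·64/27 + 11/6·1 = 1/4 ✓
b·(c∘Ac): (-9/4)·2/27 + 11/6·7/44 = 1/8 ✓
b·Ac²: (-9/4)·1/12 + 11/6·13/88 = 1/12 ✓
b·A²c: 11/6·1/44 = 1/24 ✓; 4 stages ⇒ order 4.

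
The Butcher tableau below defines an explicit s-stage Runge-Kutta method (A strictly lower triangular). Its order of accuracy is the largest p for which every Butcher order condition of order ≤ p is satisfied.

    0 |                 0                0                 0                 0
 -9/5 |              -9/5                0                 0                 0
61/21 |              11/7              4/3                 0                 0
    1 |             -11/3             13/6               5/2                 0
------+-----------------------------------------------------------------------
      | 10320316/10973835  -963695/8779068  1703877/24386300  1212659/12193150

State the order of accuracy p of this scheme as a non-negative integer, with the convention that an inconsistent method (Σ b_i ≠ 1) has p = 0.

3

b = (10320316/10973835, -963695/8779068, 1703877/24386300, 1212659/12193150)
c = (0, -9/5, 61/21, 1)
Ac = (0, 0, -12/5, 353/105)
Σ b_i: 10320316/10973835·1 + (-963695/8779068)·1 + 1703877/24386300·1 + 1212659/12193150·1 = 1 ✓
b·c: (-963695/8779068)·(-9/5) + 1703877/24386300·61/21 + 1212659/12193150·1 = 1/2 ✓
b·c²: (-963695/8779068)·81/25 + 1703877/24386300·3721/441 + 1212659/12193150·1 = 1/3 ✓
b·Ac: 1703877/24386300·(-12/5) + 1212659/12193150·353/105 = 1/6 ✓
b·c³: (-963695/8779068)·(-729/125) + 1703877/24386300·226981/9261 + 1212659/12193150·1 = 1883639461/768168450 ≠ 1/4 ⇒ order 3.
b·(c∘Ac): 1703877/24386300·(-244/35) + 1212659/12193150·353/105 = -5587153/36579450 ≠ 1/8
b·Ac²: 1703877/24386300·108/25 + 1212659/12193150·309958/11025 = 1189855672/384084225 ≠ 1/12
b·A²c: 1212659/12193150·(-6) = -3637977/6096575 ≠ 1/24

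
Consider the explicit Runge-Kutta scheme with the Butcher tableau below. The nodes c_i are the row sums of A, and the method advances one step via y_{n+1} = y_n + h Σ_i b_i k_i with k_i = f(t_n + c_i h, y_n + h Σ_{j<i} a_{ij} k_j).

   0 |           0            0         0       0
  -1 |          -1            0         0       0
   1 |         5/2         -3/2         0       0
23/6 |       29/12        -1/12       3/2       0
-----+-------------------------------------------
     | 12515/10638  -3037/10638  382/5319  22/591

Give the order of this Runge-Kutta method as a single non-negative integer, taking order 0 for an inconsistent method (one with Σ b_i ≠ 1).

b = (12515/10638, -3037/10638, 382/5319, 22/591)
c = (0, -1, 1, 23/6)
Ac = (0, 0, 3/2, 19/12)
Σ b_i: 12515/10638·1 + (-3037/10638)·1 + 382/5319·1 + 22/591·1 = 1 ✓
b·c: (-3037/10638)·(-1) + 382/5319·1 + 22/591·23/6 = 1/2 ✓
b·c²: (-3037/10638)·1 + 382/5319·1 + 22/591·529/36 = 1/3 ✓
b·Ac: 382/5319·3/2 + 22/591·19/12 = 1/6 ✓
b·c³: (-3037/10638)·(-1) + 382/5319·1 + 22/591·12167/216 = 156643/63828 ≠ 1/4 ⇒ order 3.
b·(c∘Ac): 382/5319·3/2 + 22/591·437/72 = 7099/21276 ≠ 1/8
b·Ac²: 382/5319·(-3/2) + 22/591·17/12 = -65/1182 ≠ 1/12
b·A²c: 22/591·9/4 = 33/394 ≠ 1/24

3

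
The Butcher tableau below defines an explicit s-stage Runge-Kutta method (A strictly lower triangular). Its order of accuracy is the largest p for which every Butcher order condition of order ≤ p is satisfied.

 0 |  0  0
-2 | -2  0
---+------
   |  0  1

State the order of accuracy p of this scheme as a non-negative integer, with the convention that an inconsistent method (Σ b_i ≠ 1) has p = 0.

1

b = (0, 1)
c = (0, -2)
Σ b_i: 1·1 = 1 ✓
b·c: 1·(-2) = -2 ≠ 1/2 ⇒ order 1.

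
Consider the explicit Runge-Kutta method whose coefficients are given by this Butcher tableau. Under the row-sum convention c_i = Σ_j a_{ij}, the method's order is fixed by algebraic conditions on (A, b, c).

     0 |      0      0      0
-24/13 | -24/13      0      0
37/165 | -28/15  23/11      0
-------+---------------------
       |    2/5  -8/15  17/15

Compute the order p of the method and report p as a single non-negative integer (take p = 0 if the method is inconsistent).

1

b = (2/5, -8/15, 17/15)
c = (0, -24/13, 37/165)
Ac = (0, 0, -552/143)
Σ b_i: 2/5·1 + (-8/15)·1 + 17/15·1 = 1 ✓
b·c: (-8/15)·(-24/13) + 17/15·37/165 = 39857/32175 ≠ 1/2 ⇒ order 1.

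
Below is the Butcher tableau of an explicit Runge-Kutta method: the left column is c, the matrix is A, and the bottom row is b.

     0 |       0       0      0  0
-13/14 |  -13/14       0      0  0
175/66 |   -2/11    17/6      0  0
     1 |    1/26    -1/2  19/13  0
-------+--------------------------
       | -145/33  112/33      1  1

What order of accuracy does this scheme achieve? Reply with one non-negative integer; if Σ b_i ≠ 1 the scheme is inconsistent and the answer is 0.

b = (-145/33, 112/33, 1, 1)
c = (0, -13/14, 175/66, 1)
Ac = (0, 0, -221/84, 52127/12012)
Σ b_i: (-145/33)·1 + 112/33·1 + 1·1 + 1·1 = 1 ✓
b·c: 112/33·(-13/14) + 1·175/66 + 1·1 = 1/2 ✓
b·c²: 112/33·169/196 + 1·30625/4356 + 1·1 = 334099/30492 ≠ 1/3 ⇒ order 2.
b·Ac: 1·(-221/84) + 1·52127/12012 = 733/429 ≠ 1/6

2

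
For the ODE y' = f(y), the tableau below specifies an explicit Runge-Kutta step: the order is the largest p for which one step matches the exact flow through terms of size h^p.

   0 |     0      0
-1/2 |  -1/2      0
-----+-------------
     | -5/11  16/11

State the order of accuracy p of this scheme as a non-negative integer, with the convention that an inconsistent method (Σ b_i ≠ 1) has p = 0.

1

b = (-5/11, 16/11)
c = (0, -1/2)
Σ b_i: (-5/11)·1 + 16/11·1 = 1 ✓
b·c: 16/11·(-1/2) = -8/11 ≠ 1/2 ⇒ order 1.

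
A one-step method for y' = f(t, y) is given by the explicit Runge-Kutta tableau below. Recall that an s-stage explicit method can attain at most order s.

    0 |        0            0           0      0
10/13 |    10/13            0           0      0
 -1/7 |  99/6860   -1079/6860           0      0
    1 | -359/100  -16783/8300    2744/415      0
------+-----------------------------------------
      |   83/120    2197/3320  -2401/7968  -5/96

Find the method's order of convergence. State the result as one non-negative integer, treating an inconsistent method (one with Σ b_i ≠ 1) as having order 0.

4

b = (83/120, 2197/3320, -2401/7968, -5/96)
c = (0, 10/13, -1/7, 1)
Ac = (0, 0, -83/686, -5/2)
Σ b_i: 83/120·1 + 2197/3320·1 + (-2401/7968)·1 + (-5/96)·1 = 1 ✓
b·c: 2197/3320·10/13 + (-2401/7968)·(-1/7) + (-5/96)·1 = 1/2 ✓
b·c²: 2197/3320·100/169 + (-2401/7968)·1/49 + (-5/96)·1 = 1/3 ✓
b·Ac: (-2401/7968)·(-83/686) + (-5/96)·(-5/2) = 1/6 ✓
b·c³: 2197/3320·1000/2197 + (-2401/7968)·(-1/343) + (-5/96)·1 = 1/4 ✓
b·(c∘Ac): (-2401/7968)·83/4802 + (-5/96)·(-5/2) = 1/8 ✓
b·Ac²: (-2401/7968)·(-415/4459) + (-5/96)·(-69/65) = 1/12 ✓
b·A²c: (-5/96)·(-4/5) = 1/24 ✓; 4 stages ⇒ order 4.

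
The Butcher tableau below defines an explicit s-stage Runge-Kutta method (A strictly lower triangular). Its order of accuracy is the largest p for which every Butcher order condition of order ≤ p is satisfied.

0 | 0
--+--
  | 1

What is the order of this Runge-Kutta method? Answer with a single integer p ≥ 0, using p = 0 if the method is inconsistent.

1

b = (1)
c = (0)
Σ b_i: 1·1 = 1 ✓; 1 stage ⇒ order 1.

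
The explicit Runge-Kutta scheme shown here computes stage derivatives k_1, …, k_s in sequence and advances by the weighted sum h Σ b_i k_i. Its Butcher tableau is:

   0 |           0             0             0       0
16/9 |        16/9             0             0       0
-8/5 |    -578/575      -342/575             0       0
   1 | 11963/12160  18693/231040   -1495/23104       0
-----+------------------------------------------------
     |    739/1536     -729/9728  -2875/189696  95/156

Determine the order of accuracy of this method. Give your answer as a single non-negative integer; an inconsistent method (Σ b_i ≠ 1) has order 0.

b = (739/1536, -729/9728, -2875/189696, 95/156)
c = (0, 16/9, -8/5, 1)
Ac = (0, 0, -608/575, 47/190)
Σ b_i: 739/1536·1 + (-729/9728)·1 + (-2875/189696)·1 + 95/156·1 = 1 ✓
b·c: (-729/9728)·16/9 + (-2875/189696)·(-8/5) + 95/156·1 = 1/2 ✓
b·c²: (-729/9728)·256/81 + (-2875/189696)·64/25 + 95/156·1 = 1/3 ✓
b·Ac: (-2875/189696)·(-608/575) + 95/156·47/190 = 1/6 ✓
b·c³: (-729/9728)·4096/729 + (-2875/189696)·(-512/125) + 95/156·1 = 1/4 ✓
b·(c∘Ac): (-2875/189696)·4864/2875 + 95/156·47/190 = 1/8 ✓
b·Ac²: (-2875/189696)·(-9728/5175) + 95/156·77/855 = 1/12 ✓
b·A²c: 95/156·13/190 = 1/24 ✓; 4 stages ⇒ order 4.

4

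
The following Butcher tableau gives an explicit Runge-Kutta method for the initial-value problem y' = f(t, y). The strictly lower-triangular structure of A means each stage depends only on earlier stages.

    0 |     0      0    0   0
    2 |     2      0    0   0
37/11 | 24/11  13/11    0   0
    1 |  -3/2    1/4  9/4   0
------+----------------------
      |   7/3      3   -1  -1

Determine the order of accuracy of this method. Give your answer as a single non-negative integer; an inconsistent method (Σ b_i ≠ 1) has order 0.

0

b = (7/3, 3, -1, -1)
c = (0, 2, 37/11, 1)
Ac = (0, 0, 26/11, 355/44)
Σ b_i: 7/3·1 + 3·1 + (-1)·1 + (-1)·1 = 10/3 ≠ 1 ⇒ order 0.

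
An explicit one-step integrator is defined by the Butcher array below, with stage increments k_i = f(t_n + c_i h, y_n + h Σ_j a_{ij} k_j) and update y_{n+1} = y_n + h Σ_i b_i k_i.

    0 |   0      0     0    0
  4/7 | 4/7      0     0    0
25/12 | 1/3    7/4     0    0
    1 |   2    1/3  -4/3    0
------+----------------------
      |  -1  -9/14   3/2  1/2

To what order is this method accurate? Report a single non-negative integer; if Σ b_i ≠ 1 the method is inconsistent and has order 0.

b = (-1, -9/14, 3/2, 1/2)
c = (0, 4/7, 25/12, 1)
Ac = (0, 0, 1, -163/63)
Σ b_i: (-1)·1 + (-9/14)·1 + 3/2·1 + 1/2·1 = 5/14 ≠ 1 ⇒ order 0.

0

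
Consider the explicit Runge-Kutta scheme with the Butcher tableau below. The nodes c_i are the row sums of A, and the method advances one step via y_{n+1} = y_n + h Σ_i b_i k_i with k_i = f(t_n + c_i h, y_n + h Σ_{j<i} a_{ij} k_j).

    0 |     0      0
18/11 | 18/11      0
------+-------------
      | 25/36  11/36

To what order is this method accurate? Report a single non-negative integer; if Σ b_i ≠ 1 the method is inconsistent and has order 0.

b = (25/36, 11/36)
c = (0, 18/11)
Σ b_i: 25/36·1 + 11/36·1 = 1 ✓
b·c: 11/36·18/11 = 1/2 ✓; 2 stages ⇒ order 2.

2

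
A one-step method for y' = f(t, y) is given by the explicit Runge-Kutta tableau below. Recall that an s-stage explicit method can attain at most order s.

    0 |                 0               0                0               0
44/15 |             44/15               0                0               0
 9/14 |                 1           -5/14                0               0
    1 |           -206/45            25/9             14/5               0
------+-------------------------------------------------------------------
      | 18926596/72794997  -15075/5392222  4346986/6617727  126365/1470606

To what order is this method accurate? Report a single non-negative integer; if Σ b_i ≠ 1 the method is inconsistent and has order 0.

b = (18926596/72794997, -15075/5392222, 4346986/6617727, 126365/1470606)
c = (0, 44/15, 9/14, 1)
Ac = (0, 0, -22/21, 1343/135)
Σ b_i: 18926596/72794997·1 + (-15075/5392222)·1 + 4346986/6617727·1 + 126365/1470606·1 = 1 ✓
b·c: (-15075/5392222)·44/15 + 4346986/6617727·9/14 + 126365/1470606·1 = 1/2 ✓
b·c²: (-15075/5392222)·1936/225 + 4346986/6617727·81/196 + 126365/1470606·1 = 1/3 ✓
b·Ac: 4346986/6617727·(-22/21) + 126365/1470606·1343/135 = 1/6 ✓
b·c³: (-15075/5392222)·85184/3375 + 4346986/6617727·729/2744 + 126365/1470606·1 = 6515421/34314140 ≠ 1/4 ⇒ order 3.
b·(c∘Ac): 4346986/6617727·(-33/49) + 126365/1470606·1343/135 = 16376267/39706362 ≠ 1/8
b·Ac²: 4346986/6617727·(-968/315) + 126365/1470606·142081/5670 = 41575399/308827260 ≠ 1/12
b·A²c: 126365/1470606·(-44/15) = -556006/2205909 ≠ 1/24

3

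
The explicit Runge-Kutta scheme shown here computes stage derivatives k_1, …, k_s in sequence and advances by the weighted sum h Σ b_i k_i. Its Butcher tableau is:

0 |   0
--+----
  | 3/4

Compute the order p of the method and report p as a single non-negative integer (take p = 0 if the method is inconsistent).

b = (3/4)
c = (0)
Σ b_i: 3/4·1 = 3/4 ≠ 1 ⇒ order 0.

0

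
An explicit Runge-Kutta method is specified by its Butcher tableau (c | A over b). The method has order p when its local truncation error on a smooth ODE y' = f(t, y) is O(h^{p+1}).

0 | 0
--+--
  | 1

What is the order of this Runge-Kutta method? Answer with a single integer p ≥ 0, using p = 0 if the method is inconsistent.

1

b = (1)
c = (0)
Σ b_i: 1·1 = 1 ✓; 1 stage ⇒ order 1.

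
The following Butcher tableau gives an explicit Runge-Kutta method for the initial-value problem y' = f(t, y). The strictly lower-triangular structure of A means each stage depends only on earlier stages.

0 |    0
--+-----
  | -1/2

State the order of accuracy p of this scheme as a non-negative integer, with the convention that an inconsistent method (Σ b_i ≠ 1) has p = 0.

0

b = (-1/2)
c = (0)
Σ b_i: (-1/2)·1 = -1/2 ≠ 1 ⇒ order 0.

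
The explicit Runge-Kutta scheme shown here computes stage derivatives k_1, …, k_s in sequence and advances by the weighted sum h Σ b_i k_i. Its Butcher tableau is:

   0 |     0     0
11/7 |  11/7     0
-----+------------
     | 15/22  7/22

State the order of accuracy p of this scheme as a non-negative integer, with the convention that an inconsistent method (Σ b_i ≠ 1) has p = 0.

2

b = (15/22, 7/22)
c = (0, 11/7)
Σ b_i: 15/22·1 + 7/22·1 = 1 ✓
b·c: 7/22·11/7 = 1/2 ✓; 2 stages ⇒ order 2.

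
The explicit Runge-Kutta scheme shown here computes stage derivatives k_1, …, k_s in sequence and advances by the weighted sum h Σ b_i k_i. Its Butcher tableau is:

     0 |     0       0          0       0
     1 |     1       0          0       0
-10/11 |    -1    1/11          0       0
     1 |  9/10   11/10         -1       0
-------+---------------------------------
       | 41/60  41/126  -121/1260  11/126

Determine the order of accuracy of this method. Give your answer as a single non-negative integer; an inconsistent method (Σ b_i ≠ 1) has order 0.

3

b = (41/60, 41/126, -121/1260, 11/126)
c = (0, 1, -10/11, 1)
Ac = (0, 0, 1/11, 221/110)
Σ b_i: 41/60·1 + 41/126·1 + (-121/1260)·1 + 11/126·1 = 1 ✓
b·c: 41/126·1 + (-121/1260)·(-10/11) + 11/126·1 = 1/2 ✓
b·c²: 41/126·1 + (-121/1260)·100/121 + 11/126·1 = 1/3 ✓
b·Ac: (-121/1260)·1/11 + 11/126·221/110 = 1/6 ✓
b·c³: 41/126·1 + (-121/1260)·(-1000/1331) + 11/126·1 = 16/33 ≠ 1/4 ⇒ order 3.
b·(c∘Ac): (-121/1260)·(-10/121) + 11/126·221/110 = 11/60 ≠ 1/8
b·Ac²: (-121/1260)·1/11 + 11/126·331/1210 = 1/66 ≠ 1/12
b·A²c: 11/126·(-1/11) = -1/126 ≠ 1/24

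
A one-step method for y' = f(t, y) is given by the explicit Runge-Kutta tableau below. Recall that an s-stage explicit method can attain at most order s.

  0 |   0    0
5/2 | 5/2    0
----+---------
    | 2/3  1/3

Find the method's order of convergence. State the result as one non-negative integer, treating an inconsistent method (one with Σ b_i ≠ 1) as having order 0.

b = (2/3, 1/3)
c = (0, 5/2)
Σ b_i: 2/3·1 + 1/3·1 = 1 ✓
b·c: 1/3·5/2 = 5/6 ≠ 1/2 ⇒ order 1.

1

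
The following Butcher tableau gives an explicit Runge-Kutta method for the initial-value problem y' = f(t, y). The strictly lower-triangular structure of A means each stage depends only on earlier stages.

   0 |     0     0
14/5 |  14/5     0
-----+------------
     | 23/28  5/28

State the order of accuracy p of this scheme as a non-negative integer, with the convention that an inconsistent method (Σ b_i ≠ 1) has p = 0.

2

b = (23/28, 5/28)
c = (0, 14/5)
Σ b_i: 23/28·1 + 5/28·1 = 1 ✓
b·c: 5/28·14/5 = 1/2 ✓; 2 stages ⇒ order 2.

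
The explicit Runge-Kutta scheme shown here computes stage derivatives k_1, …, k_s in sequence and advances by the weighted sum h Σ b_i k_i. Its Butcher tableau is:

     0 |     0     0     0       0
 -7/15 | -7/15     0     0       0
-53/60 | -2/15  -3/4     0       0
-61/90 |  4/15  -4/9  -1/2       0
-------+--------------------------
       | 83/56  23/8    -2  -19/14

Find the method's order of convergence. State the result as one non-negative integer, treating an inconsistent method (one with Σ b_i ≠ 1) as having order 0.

1

b = (83/56, 23/8, -2, -19/14)
c = (0, -7/15, -53/60, -61/90)
Ac = (0, 0, 7/20, 701/1080)
Σ b_i: 83/56·1 + 23/8·1 + (-2)·1 + (-19/14)·1 = 1 ✓
b·c: 23/8·(-7/15) + (-2)·(-53/60) + (-19/14)·(-61/90) = 3389/2520 ≠ 1/2 ⇒ order 1.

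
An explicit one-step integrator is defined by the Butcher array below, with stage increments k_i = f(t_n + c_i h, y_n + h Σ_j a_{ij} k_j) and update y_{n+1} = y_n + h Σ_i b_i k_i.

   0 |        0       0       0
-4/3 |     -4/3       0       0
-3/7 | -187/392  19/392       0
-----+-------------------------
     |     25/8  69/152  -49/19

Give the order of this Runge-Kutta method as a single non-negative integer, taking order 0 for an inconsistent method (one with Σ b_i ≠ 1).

b = (25/8, 69/152, -49/19)
c = (0, -4/3, -3/7)
Ac = (0, 0, -19/294)
Σ b_i: 25/8·1 + 69/152·1 + (-49/19)·1 = 1 ✓
b·c: 69/152·(-4/3) + (-49/19)·(-3/7) = 1/2 ✓
b·c²: 69/152·16/9 + (-49/19)·9/49 = 1/3 ✓
b·Ac: (-49/19)·(-19/294) = 1/6 ✓; 3 stages ⇒ order 3.

3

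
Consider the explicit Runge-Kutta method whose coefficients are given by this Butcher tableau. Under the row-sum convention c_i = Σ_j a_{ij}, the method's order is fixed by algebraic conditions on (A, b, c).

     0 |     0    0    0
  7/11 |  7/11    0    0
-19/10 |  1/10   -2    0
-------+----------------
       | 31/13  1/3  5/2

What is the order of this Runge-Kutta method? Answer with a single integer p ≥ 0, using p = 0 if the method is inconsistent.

b = (31/13, 1/3, 5/2)
c = (0, 7/11, -19/10)
Ac = (0, 0, -14/11)
Σ b_i: 31/13·1 + 1/3·1 + 5/2·1 = 407/78 ≠ 1 ⇒ order 0.

0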